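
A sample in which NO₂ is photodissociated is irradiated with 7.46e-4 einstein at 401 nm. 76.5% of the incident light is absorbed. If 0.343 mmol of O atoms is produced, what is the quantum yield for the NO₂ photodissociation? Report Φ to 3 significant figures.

Product: 0.343 mmol = 3.43e-4 mol.
Photons absorbed: 0.765 × 7.46e-4 = 5.707e-4 mol.
Φ = 3.43e-4 mol / 5.707e-4 mol photons = 0.601.

Φ = 0.601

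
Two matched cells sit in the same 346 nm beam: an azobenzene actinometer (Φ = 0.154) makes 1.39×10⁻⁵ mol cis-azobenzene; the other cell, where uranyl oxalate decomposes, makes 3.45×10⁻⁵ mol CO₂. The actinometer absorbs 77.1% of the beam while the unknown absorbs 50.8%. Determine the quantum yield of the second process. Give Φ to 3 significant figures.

Φ = 0.580

Photons absorbed by the actinometer: 1.39×10⁻⁵ / 0.154 = 9.026×10⁻⁵ mol.
Incident flux: 9.026×10⁻⁵ / 0.771 = 1.171×10⁻⁴ einstein.
Absorbed by unknown: 0.508 × 1.171×10⁻⁴ = 5.949×10⁻⁵ mol.
Φ(unknown) = 3.45×10⁻⁵ / 5.949×10⁻⁵ = 0.580.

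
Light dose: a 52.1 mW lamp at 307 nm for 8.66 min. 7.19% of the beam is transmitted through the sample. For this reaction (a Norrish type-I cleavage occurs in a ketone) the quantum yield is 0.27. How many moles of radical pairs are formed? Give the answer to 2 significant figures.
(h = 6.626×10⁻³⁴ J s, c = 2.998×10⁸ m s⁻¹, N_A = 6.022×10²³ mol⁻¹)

Photon energy at 307 nm: hc/λ = (6.626×10⁻³⁴)(2.998×10⁸)/(307×10⁻⁹) = 6.471×10⁻¹⁹ J.
Energy delivered: (52.1 mW)(519.6 s) = 27.07 J.
Photons incident: 27.07 / 6.471×10⁻¹⁹ = 4.183×10¹⁹, i.e. 4.183×10¹⁹/6.022×10²³ = 6.946×10⁻⁵ mol.
Fraction absorbed: 1 − 7.19/100 = 0.9281.
Photons absorbed: 0.9281 × 6.946×10⁻⁵ = 6.447×10⁻⁵ mol.
Product: Φ × n_abs = 0.27 × 6.447×10⁻⁵ = 1.741×10⁻⁵ mol.

1.7×10⁻⁵ mol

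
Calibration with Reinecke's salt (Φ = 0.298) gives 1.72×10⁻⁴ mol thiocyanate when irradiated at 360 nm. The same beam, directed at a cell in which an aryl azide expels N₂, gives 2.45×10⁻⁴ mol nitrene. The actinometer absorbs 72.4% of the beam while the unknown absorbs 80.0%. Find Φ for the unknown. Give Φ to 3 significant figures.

Photons absorbed by the actinometer: 1.72×10⁻⁴ / 0.298 = 5.772×10⁻⁴ mol.
Incident flux: 5.772×10⁻⁴ / 0.724 = 7.972×10⁻⁴ einstein.
Absorbed by unknown: 0.800 × 7.972×10⁻⁴ = 6.378×10⁻⁴ mol.
Φ(unknown) = 2.45×10⁻⁴ / 6.378×10⁻⁴ = 0.384.

Φ = 0.384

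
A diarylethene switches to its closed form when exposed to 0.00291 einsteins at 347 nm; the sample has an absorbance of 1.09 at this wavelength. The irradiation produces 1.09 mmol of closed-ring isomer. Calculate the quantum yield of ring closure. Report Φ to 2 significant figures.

Product: 1.09 mmol = 0.00109 mol.
Fraction absorbed: 1 − 10^(−1.09) = 0.9187.
Photons absorbed: 0.9187 × 0.00291 = 0.002673 mol.
Φ = 0.00109 mol / 0.002673 mol photons = 0.41.

Φ = 0.41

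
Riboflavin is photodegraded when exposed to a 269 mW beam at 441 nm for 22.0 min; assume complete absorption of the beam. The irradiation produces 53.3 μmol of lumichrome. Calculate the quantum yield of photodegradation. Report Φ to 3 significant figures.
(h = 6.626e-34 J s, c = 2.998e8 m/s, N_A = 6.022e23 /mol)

Φ = 0.0407

Product: 53.3 μmol = 5.33e-5 mol.
Photon energy at 441 nm: hc/λ = (6.626e-34)(2.998e8)/(441e-9) = 4.504e-19 J.
Energy delivered: (269 mW)(1320 s) = 355.1 J.
Photons incident: 355.1 / 4.504e-19 = 7.884e20, i.e. 7.884e20/6.022e23 = 0.001309 mol.
Φ = 5.33e-5 mol / 0.001309 mol photons = 0.0407.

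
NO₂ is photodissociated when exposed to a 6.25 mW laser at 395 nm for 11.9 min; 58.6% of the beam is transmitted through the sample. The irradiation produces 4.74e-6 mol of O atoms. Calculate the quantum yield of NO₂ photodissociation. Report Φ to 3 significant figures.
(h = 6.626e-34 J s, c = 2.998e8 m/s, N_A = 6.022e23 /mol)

Photon energy at 395 nm: hc/λ = (6.626e-34)(2.998e8)/(395e-9) = 5.029e-19 J.
Energy delivered: (6.25 mW)(714 s) = 4.463 J.
Photons incident: 4.463 / 5.029e-19 = 8.875e18, i.e. 8.875e18/6.022e23 = 1.474e-5 mol.
Fraction absorbed: 1 − 58.6/100 = 0.4140.
Photons absorbed: 0.4140 × 1.474e-5 = 6.102e-6 mol.
Φ = 4.74e-6 mol / 6.102e-6 mol photons = 0.777.

Φ = 0.777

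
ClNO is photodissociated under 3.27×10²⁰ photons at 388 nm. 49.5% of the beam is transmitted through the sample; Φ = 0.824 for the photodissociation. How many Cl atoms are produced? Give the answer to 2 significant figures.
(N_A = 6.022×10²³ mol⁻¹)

Moles of photons: 3.27×10²⁰ / 6.022×10²³ = 5.430×10⁻⁴ mol.
Fraction absorbed: 1 − 49.5/100 = 0.5050.
Photons absorbed: 0.5050 × 5.430×10⁻⁴ = 2.742×10⁻⁴ mol.
Product: Φ × n_abs = 0.824 × 2.742×10⁻⁴ = 2.259×10⁻⁴ mol.
As a count: 2.259×10⁻⁴ × 6.022×10²³ = 1.4×10²⁰.

1.4×10²⁰ atoms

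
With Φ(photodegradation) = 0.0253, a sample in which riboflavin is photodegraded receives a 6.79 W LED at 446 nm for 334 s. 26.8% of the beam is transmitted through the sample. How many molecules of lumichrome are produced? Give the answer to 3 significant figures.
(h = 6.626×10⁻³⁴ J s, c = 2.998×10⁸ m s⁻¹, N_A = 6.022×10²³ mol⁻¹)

Photon energy at 446 nm: hc/λ = (6.626×10⁻³⁴)(2.998×10⁸)/(446×10⁻⁹) = 4.454×10⁻¹⁹ J.
Energy delivered: (6.79 W)(334 s) = 2268 J.
Photons incident: 2268 / 4.454×10⁻¹⁹ = 5.092×10²¹, i.e. 5.092×10²¹/6.022×10²³ = 0.008456 mol.
Fraction absorbed: 1 − 26.8/100 = 0.7320.
Photons absorbed: 0.7320 × 0.008456 = 0.006190 mol.
Product: Φ × n_abs = 0.0253 × 0.006190 = 1.566×10⁻⁴ mol.
As a count: 1.566×10⁻⁴ × 6.022×10²³ = 9.43×10¹⁹.

9.43×10¹⁹ molecules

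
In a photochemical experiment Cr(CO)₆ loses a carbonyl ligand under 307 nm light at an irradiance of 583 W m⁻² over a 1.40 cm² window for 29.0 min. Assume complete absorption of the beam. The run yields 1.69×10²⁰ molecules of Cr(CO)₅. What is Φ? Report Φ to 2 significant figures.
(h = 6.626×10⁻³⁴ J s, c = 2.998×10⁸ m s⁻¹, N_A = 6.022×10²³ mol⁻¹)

Product: 1.69×10²⁰ / 6.022×10²³ = 2.806×10⁻⁴ mol.
Photon energy at 307 nm: hc/λ = (6.626×10⁻³⁴)(2.998×10⁸)/(307×10⁻⁹) = 6.471×10⁻¹⁹ J.
Energy delivered: (583 W m⁻²)(1.40×10⁻⁴ m²)(1740 s) = 142.0 J.
Photons incident: 142.0 / 6.471×10⁻¹⁹ = 2.194×10²⁰, i.e. 2.194×10²⁰/6.022×10²³ = 3.643×10⁻⁴ mol.
Φ = 2.806×10⁻⁴ mol / 3.643×10⁻⁴ mol photons = 0.77.

Φ = 0.77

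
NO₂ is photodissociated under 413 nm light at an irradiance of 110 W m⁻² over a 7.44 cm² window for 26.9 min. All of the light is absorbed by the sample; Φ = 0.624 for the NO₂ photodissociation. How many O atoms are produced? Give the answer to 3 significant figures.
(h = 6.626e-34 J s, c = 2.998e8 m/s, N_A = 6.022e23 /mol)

1.71e20 atoms

Photon energy at 413 nm: hc/λ = (6.626e-34)(2.998e8)/(413e-9) = 4.810e-19 J.
Energy delivered: (110 W m⁻²)(7.44e-4 m²)(1614 s) = 132.1 J.
Photons incident: 132.1 / 4.810e-19 = 2.746e20, i.e. 2.746e20/6.022e23 = 4.560e-4 mol.
Product: Φ × n_abs = 0.624 × 4.560e-4 = 2.845e-4 mol.
As a count: 2.845e-4 × 6.022e23 = 1.71e20.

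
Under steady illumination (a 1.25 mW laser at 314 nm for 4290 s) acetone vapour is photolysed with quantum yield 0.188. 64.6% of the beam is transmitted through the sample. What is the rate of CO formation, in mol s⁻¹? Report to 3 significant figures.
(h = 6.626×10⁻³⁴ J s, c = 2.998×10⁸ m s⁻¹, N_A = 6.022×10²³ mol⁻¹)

Photon energy at 314 nm: hc/λ = (6.626×10⁻³⁴)(2.998×10⁸)/(314×10⁻⁹) = 6.326×10⁻¹⁹ J.
Energy delivered: (1.25 mW)(4290 s) = 5.363 J.
Photons incident: 5.363 / 6.326×10⁻¹⁹ = 8.478×10¹⁸, i.e. 8.478×10¹⁸/6.022×10²³ = 1.408×10⁻⁵ mol.
Fraction absorbed: 1 − 64.6/100 = 0.3540.
Photons absorbed: 0.3540 × 1.408×10⁻⁵ = 4.984×10⁻⁶ mol.
Product formed: 0.188 × 4.984×10⁻⁶ = 9.370×10⁻⁷ mol.
Rate: 9.370×10⁻⁷ / 4290 s = 2.18×10⁻¹⁰ mol s⁻¹.

2.18×10⁻¹⁰ mol s⁻¹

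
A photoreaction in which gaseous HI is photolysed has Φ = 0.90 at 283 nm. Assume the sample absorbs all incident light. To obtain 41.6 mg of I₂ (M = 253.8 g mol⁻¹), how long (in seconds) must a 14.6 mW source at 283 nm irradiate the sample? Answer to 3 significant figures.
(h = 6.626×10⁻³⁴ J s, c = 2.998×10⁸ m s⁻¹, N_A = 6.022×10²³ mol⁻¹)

t ≈ 5270 s

Product: 41.6 mg / 253.8 g mol⁻¹ = 1.639×10⁻⁴ mol.
Photons that must be absorbed: 1.639×10⁻⁴ / 0.90 = 1.821×10⁻⁴ mol.
Photon energy: hc/λ = 7.019×10⁻¹⁹ J; per mole, 4.227×10⁵ J mol⁻¹.
Energy required: 1.821×10⁻⁴ × 4.227×10⁵ = 76.97 J.
Time: 76.97 J / 0.0146 W = 5270 s.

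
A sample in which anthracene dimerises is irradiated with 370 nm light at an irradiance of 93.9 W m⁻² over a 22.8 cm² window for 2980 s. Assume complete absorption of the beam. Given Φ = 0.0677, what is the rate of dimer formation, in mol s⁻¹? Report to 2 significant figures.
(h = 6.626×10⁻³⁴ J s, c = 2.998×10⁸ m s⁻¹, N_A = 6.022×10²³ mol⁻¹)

4.5×10⁻⁸ mol s⁻¹

Photon energy at 370 nm: hc/λ = (6.626×10⁻³⁴)(2.998×10⁸)/(370×10⁻⁹) = 5.369×10⁻¹⁹ J.
Energy delivered: (93.9 W m⁻²)(22.8×10⁻⁴ m²)(2980 s) = 638.0 J.
Photons incident: 638.0 / 5.369×10⁻¹⁹ = 1.188×10²¹, i.e. 1.188×10²¹/6.022×10²³ = 0.001973 mol.
Product formed: 0.0677 × 0.001973 = 1.336×10⁻⁴ mol.
Rate: 1.336×10⁻⁴ / 2980 s = 4.5×10⁻⁸ mol s⁻¹.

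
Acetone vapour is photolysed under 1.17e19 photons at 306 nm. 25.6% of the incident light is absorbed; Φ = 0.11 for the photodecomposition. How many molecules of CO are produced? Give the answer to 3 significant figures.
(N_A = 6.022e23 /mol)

3.29e17 molecules

Moles of photons: 1.17e19 / 6.022e23 = 1.943e-5 mol.
Photons absorbed: 0.256 × 1.943e-5 = 4.974e-6 mol.
Product: Φ × n_abs = 0.11 × 4.974e-6 = 5.471e-7 mol.
As a count: 5.471e-7 × 6.022e23 = 3.29e17.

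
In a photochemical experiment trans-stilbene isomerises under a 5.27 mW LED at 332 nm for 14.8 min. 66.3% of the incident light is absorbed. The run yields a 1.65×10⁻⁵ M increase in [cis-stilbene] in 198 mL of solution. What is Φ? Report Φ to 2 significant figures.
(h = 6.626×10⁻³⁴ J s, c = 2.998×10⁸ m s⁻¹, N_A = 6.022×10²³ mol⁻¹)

Product: (1.65×10⁻⁵ M)(0.198 L) = 3.267×10⁻⁶ mol.
Photon energy at 332 nm: hc/λ = (6.626×10⁻³⁴)(2.998×10⁸)/(332×10⁻⁹) = 5.983×10⁻¹⁹ J.
Energy delivered: (5.27 mW)(888 s) = 4.680 J.
Photons incident: 4.680 / 5.983×10⁻¹⁹ = 7.822×10¹⁸, i.e. 7.822×10¹⁸/6.022×10²³ = 1.299×10⁻⁵ mol.
Photons absorbed: 0.663 × 1.299×10⁻⁵ = 8.612×10⁻⁶ mol.
Φ = 3.267×10⁻⁶ mol / 8.612×10⁻⁶ mol photons = 0.38.

Φ = 0.38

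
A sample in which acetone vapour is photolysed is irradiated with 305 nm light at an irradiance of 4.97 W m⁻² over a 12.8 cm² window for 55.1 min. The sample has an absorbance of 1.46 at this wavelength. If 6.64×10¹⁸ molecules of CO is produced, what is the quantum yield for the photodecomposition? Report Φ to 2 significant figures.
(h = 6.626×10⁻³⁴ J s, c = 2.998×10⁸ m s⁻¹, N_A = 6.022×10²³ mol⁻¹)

Φ = 0.21

Product: 6.64×10¹⁸ / 6.022×10²³ = 1.103×10⁻⁵ mol.
Photon energy at 305 nm: hc/λ = (6.626×10⁻³⁴)(2.998×10⁸)/(305×10⁻⁹) = 6.513×10⁻¹⁹ J.
Energy delivered: (4.97 W m⁻²)(12.8×10⁻⁴ m²)(3306 s) = 21.03 J.
Photons incident: 21.03 / 6.513×10⁻¹⁹ = 3.229×10¹⁹, i.e. 3.229×10¹⁹/6.022×10²³ = 5.362×10⁻⁵ mol.
Fraction absorbed: 1 − 10^(−1.46) = 0.9653.
Photons absorbed: 0.9653 × 5.362×10⁻⁵ = 5.176×10⁻⁵ mol.
Φ = 1.103×10⁻⁵ mol / 5.176×10⁻⁵ mol photons = 0.21.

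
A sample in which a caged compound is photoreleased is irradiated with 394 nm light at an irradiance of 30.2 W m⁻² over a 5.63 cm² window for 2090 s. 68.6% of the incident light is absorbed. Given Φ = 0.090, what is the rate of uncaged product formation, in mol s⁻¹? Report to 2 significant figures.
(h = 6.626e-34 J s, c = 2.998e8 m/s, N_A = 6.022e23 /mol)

Photon energy at 394 nm: hc/λ = (6.626e-34)(2.998e8)/(394e-9) = 5.042e-19 J.
Energy delivered: (30.2 W m⁻²)(5.63e-4 m²)(2090 s) = 35.54 J.
Photons incident: 35.54 / 5.042e-19 = 7.049e19, i.e. 7.049e19/6.022e23 = 1.171e-4 mol.
Photons absorbed: 0.686 × 1.171e-4 = 8.033e-5 mol.
Product formed: 0.090 × 8.033e-5 = 7.230e-6 mol.
Rate: 7.230e-6 / 2090 s = 3.5e-9 mol s⁻¹.

3.5e-9 mol s⁻¹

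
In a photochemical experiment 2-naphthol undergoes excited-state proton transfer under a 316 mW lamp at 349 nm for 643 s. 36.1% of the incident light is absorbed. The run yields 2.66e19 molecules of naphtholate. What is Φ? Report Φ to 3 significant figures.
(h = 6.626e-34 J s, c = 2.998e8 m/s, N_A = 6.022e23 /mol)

Product: 2.66e19 / 6.022e23 = 4.417e-5 mol.
Photon energy at 349 nm: hc/λ = (6.626e-34)(2.998e8)/(349e-9) = 5.692e-19 J.
Energy delivered: (316 mW)(643 s) = 203.2 J.
Photons incident: 203.2 / 5.692e-19 = 3.570e20, i.e. 3.570e20/6.022e23 = 5.928e-4 mol.
Photons absorbed: 0.361 × 5.928e-4 = 2.140e-4 mol.
Φ = 4.417e-5 mol / 2.140e-4 mol photons = 0.206.

Φ = 0.206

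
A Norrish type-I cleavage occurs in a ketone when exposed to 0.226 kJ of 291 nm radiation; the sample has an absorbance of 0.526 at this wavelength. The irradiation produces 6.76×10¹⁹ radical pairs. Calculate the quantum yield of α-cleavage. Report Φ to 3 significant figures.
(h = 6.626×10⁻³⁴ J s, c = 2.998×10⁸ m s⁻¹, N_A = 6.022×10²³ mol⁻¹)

Φ = 0.291

Product: 6.76×10¹⁹ / 6.022×10²³ = 1.123×10⁻⁴ mol.
Photon energy at 291 nm: hc/λ = (6.626×10⁻³⁴)(2.998×10⁸)/(291×10⁻⁹) = 6.826×10⁻¹⁹ J.
Incident energy: 0.226 kJ = 226 J.
Photons incident: 226 / 6.826×10⁻¹⁹ = 3.311×10²⁰, i.e. 3.311×10²⁰/6.022×10²³ = 5.498×10⁻⁴ mol.
Fraction absorbed: 1 − 10^(−0.526) = 0.7021.
Photons absorbed: 0.7021 × 5.498×10⁻⁴ = 3.860×10⁻⁴ mol.
Φ = 1.123×10⁻⁴ mol / 3.860×10⁻⁴ mol photons = 0.291.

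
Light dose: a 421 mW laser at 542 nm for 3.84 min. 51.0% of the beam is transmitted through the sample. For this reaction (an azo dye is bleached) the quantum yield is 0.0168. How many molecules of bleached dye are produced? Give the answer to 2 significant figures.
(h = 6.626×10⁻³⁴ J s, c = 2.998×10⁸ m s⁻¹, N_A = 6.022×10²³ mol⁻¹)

2.2×10¹⁸ molecules

Photon energy at 542 nm: hc/λ = (6.626×10⁻³⁴)(2.998×10⁸)/(542×10⁻⁹) = 3.665×10⁻¹⁹ J.
Energy delivered: (421 mW)(230.4 s) = 97.00 J.
Photons incident: 97.00 / 3.665×10⁻¹⁹ = 2.647×10²⁰, i.e. 2.647×10²⁰/6.022×10²³ = 4.396×10⁻⁴ mol.
Fraction absorbed: 1 − 51.0/100 = 0.4900.
Photons absorbed: 0.4900 × 4.396×10⁻⁴ = 2.154×10⁻⁴ mol.
Product: Φ × n_abs = 0.0168 × 2.154×10⁻⁴ = 3.619×10⁻⁶ mol.
As a count: 3.619×10⁻⁶ × 6.022×10²³ = 2.2×10¹⁸.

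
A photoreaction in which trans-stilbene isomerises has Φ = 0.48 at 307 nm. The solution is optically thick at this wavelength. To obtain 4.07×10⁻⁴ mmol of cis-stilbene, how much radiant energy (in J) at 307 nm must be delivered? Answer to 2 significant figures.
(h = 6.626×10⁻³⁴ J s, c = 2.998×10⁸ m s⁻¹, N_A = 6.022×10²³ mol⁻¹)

0.33 J

Product: 4.07×10⁻⁴ mmol = 4.07×10⁻⁷ mol.
Photons that must be absorbed: 4.07×10⁻⁷ / 0.48 = 8.479×10⁻⁷ mol.
Photon energy: hc/λ = 6.471×10⁻¹⁹ J; per mole, 3.897×10⁵ J mol⁻¹.
Energy required: 8.479×10⁻⁷ × 3.897×10⁵ = 0.33 J.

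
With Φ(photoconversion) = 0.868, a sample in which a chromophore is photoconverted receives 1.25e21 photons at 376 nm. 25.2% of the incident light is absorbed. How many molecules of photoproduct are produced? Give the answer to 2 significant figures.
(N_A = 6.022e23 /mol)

2.7e20 molecules

Moles of photons: 1.25e21 / 6.022e23 = 0.002076 mol.
Photons absorbed: 0.252 × 0.002076 = 5.232e-4 mol.
Product: Φ × n_abs = 0.868 × 5.232e-4 = 4.541e-4 mol.
As a count: 4.541e-4 × 6.022e23 = 2.7e20.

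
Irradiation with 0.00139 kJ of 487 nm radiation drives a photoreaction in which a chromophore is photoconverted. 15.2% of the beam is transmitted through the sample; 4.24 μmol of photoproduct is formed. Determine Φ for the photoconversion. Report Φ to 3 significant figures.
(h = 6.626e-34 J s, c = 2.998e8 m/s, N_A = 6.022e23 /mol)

Φ = 0.884

Product: 4.24 μmol = 4.24e-6 mol.
Photon energy at 487 nm: hc/λ = (6.626e-34)(2.998e8)/(487e-9) = 4.079e-19 J.
Incident energy: 0.00139 kJ = 1.39 J.
Photons incident: 1.39 / 4.079e-19 = 3.408e18, i.e. 3.408e18/6.022e23 = 5.659e-6 mol.
Fraction absorbed: 1 − 15.2/100 = 0.8480.
Photons absorbed: 0.8480 × 5.659e-6 = 4.799e-6 mol.
Φ = 4.24e-6 mol / 4.799e-6 mol photons = 0.884.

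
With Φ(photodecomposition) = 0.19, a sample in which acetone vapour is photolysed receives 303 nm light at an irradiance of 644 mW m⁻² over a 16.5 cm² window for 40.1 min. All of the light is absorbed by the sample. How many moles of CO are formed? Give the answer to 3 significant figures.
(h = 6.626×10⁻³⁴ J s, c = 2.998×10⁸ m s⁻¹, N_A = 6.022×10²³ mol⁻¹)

Photon energy at 303 nm: hc/λ = (6.626×10⁻³⁴)(2.998×10⁸)/(303×10⁻⁹) = 6.556×10⁻¹⁹ J.
Energy delivered: (644 mW m⁻²)(16.5×10⁻⁴ m²)(2406 s) = 2.557 J.
Photons incident: 2.557 / 6.556×10⁻¹⁹ = 3.900×10¹⁸, i.e. 3.900×10¹⁸/6.022×10²³ = 6.476×10⁻⁶ mol.
Product: Φ × n_abs = 0.19 × 6.476×10⁻⁶ = 1.230×10⁻⁶ mol.

1.23×10⁻⁶ mol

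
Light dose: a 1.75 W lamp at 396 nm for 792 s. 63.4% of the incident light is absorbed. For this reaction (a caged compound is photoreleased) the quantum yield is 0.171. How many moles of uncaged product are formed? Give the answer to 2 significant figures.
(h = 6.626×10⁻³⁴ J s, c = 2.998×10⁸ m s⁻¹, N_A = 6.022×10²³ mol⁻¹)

5.0×10⁻⁴ mol

Photon energy at 396 nm: hc/λ = (6.626×10⁻³⁴)(2.998×10⁸)/(396×10⁻⁹) = 5.016×10⁻¹⁹ J.
Energy delivered: (1.75 W)(792 s) = 1386 J.
Photons incident: 1386 / 5.016×10⁻¹⁹ = 2.763×10²¹, i.e. 2.763×10²¹/6.022×10²³ = 0.004588 mol.
Photons absorbed: 0.634 × 0.004588 = 0.002909 mol.
Product: Φ × n_abs = 0.171 × 0.002909 = 4.974×10⁻⁴ mol.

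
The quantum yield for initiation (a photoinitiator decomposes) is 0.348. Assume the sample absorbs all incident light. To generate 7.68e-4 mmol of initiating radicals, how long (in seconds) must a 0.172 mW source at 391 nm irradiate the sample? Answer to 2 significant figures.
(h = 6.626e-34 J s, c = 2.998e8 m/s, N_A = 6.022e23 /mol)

Product: 7.68e-4 mmol = 7.68e-7 mol.
Photons that must be absorbed: 7.68e-7 / 0.348 = 2.207e-6 mol.
Photon energy: hc/λ = 5.080e-19 J; per mole, 3.059e5 J mol⁻¹.
Energy required: 2.207e-6 × 3.059e5 = 0.6751 J.
Time: 0.6751 J / 0.000172 W = 3900 s.

t ≈ 3900 s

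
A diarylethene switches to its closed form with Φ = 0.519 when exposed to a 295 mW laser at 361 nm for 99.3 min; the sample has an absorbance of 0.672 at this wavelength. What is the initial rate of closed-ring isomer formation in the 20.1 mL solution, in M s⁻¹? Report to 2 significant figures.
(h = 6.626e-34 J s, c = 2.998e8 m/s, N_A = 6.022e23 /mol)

Photon energy at 361 nm: hc/λ = (6.626e-34)(2.998e8)/(361e-9) = 5.503e-19 J.
Energy delivered: (295 mW)(5958 s) = 1758 J.
Photons incident: 1758 / 5.503e-19 = 3.195e21, i.e. 3.195e21/6.022e23 = 0.005306 mol.
Fraction absorbed: 1 − 10^(−0.672) = 0.7872.
Photons absorbed: 0.7872 × 0.005306 = 0.004177 mol.
Product formed: 0.519 × 0.004177 = 0.002168 mol.
Rate: 0.002168 mol / (5958 s × 0.0201 L) = 1.8e-5 M s⁻¹.

1.8e-5 M s⁻¹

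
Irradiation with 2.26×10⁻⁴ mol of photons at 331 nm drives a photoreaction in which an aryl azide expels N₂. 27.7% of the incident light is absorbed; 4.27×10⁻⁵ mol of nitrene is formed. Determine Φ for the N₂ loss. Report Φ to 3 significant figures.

Φ = 0.682

Photons absorbed: 0.277 × 2.26×10⁻⁴ = 6.260×10⁻⁵ mol.
Φ = 4.27×10⁻⁵ mol / 6.260×10⁻⁵ mol photons = 0.682.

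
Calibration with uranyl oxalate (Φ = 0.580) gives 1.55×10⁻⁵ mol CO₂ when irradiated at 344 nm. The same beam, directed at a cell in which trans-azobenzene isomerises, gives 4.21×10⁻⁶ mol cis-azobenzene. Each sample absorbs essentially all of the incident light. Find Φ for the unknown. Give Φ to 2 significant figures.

Photons absorbed by the actinometer: 1.55×10⁻⁵ / 0.580 = 2.672×10⁻⁵ mol.
Φ(unknown) = 4.21×10⁻⁶ / 2.672×10⁻⁵ = 0.16.

Φ = 0.16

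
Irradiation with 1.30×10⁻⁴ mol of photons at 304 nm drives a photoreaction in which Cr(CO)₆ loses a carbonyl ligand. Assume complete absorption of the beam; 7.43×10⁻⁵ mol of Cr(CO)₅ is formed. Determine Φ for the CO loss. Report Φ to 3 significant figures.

Φ = 0.572

Φ = 7.43×10⁻⁵ mol / 1.30×10⁻⁴ mol photons = 0.572.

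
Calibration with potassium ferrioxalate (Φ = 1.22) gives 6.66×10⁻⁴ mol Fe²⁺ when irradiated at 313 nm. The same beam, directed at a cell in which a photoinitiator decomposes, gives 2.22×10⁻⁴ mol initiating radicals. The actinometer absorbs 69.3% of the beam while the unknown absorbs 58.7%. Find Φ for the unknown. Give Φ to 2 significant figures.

Photons absorbed by the actinometer: 6.66×10⁻⁴ / 1.22 = 5.459×10⁻⁴ mol.
Incident flux: 5.459×10⁻⁴ / 0.693 = 7.877×10⁻⁴ einstein.
Absorbed by unknown: 0.587 × 7.877×10⁻⁴ = 4.624×10⁻⁴ mol.
Φ(unknown) = 2.22×10⁻⁴ / 4.624×10⁻⁴ = 0.48.

Φ = 0.48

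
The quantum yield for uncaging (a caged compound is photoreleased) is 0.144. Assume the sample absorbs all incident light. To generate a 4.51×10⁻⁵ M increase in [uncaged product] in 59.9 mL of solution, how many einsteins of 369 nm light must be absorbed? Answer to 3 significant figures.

1.88×10⁻⁵ einstein

Product: (4.51×10⁻⁵ M)(0.0599 L) = 2.701×10⁻⁶ mol.
Photons that must be absorbed: 2.701×10⁻⁶ / 0.144 = 1.876×10⁻⁵ mol.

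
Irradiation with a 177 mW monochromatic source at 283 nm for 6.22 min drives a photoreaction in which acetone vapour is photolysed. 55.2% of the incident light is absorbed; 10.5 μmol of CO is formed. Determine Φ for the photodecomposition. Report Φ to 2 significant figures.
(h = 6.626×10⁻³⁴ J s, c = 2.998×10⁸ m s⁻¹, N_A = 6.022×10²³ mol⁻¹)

Φ = 0.12

Product: 10.5 μmol = 1.05×10⁻⁵ mol.
Photon energy at 283 nm: hc/λ = (6.626×10⁻³⁴)(2.998×10⁸)/(283×10⁻⁹) = 7.019×10⁻¹⁹ J.
Energy delivered: (177 mW)(373.2 s) = 66.06 J.
Photons incident: 66.06 / 7.019×10⁻¹⁹ = 9.412×10¹⁹, i.e. 9.412×10¹⁹/6.022×10²³ = 1.563×10⁻⁴ mol.
Photons absorbed: 0.552 × 1.563×10⁻⁴ = 8.628×10⁻⁵ mol.
Φ = 1.05×10⁻⁵ mol / 8.628×10⁻⁵ mol photons = 0.12.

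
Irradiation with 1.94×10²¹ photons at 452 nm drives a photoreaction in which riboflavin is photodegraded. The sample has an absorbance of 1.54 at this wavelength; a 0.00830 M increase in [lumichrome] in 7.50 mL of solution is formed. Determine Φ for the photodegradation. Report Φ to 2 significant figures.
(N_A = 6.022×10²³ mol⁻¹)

Φ = 0.020

Product: (0.00830 M)(0.0075 L) = 6.225×10⁻⁵ mol.
Moles of photons: 1.94×10²¹ / 6.022×10²³ = 0.003222 mol.
Fraction absorbed: 1 − 10^(−1.54) = 0.9712.
Photons absorbed: 0.9712 × 0.003222 = 0.003129 mol.
Φ = 6.225×10⁻⁵ mol / 0.003129 mol photons = 0.020.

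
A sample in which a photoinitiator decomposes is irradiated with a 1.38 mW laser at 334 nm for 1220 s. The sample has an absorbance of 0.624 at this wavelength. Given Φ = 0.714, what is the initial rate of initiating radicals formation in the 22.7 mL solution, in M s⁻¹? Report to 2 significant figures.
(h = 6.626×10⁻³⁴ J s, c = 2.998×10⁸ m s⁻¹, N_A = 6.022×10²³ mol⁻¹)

Photon energy at 334 nm: hc/λ = (6.626×10⁻³⁴)(2.998×10⁸)/(334×10⁻⁹) = 5.948×10⁻¹⁹ J.
Energy delivered: (1.38 mW)(1220 s) = 1.684 J.
Photons incident: 1.684 / 5.948×10⁻¹⁹ = 2.831×10¹⁸, i.e. 2.831×10¹⁸/6.022×10²³ = 4.701×10⁻⁶ mol.
Fraction absorbed: 1 − 10^(−0.624) = 0.7623.
Photons absorbed: 0.7623 × 4.701×10⁻⁶ = 3.584×10⁻⁶ mol.
Product formed: 0.714 × 3.584×10⁻⁶ = 2.559×10⁻⁶ mol.
Rate: 2.559×10⁻⁶ mol / (1220 s × 0.0227 L) = 9.2×10⁻⁸ M s⁻¹.

9.2×10⁻⁸ M s⁻¹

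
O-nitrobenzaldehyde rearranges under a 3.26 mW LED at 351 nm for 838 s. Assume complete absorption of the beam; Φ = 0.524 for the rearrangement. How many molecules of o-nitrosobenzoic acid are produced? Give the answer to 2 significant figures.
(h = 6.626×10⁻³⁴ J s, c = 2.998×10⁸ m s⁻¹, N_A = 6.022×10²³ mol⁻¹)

2.5×10¹⁸ molecules

Photon energy at 351 nm: hc/λ = (6.626×10⁻³⁴)(2.998×10⁸)/(351×10⁻⁹) = 5.659×10⁻¹⁹ J.
Energy delivered: (3.26 mW)(838 s) = 2.732 J.
Photons incident: 2.732 / 5.659×10⁻¹⁹ = 4.828×10¹⁸, i.e. 4.828×10¹⁸/6.022×10²³ = 8.017×10⁻⁶ mol.
Product: Φ × n_abs = 0.524 × 8.017×10⁻⁶ = 4.201×10⁻⁶ mol.
As a count: 4.201×10⁻⁶ × 6.022×10²³ = 2.5×10¹⁸.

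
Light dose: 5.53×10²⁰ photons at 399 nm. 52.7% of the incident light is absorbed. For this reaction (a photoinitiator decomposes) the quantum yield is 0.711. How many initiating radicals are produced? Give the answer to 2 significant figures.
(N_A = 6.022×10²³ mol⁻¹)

Moles of photons: 5.53×10²⁰ / 6.022×10²³ = 9.183×10⁻⁴ mol.
Photons absorbed: 0.527 × 9.183×10⁻⁴ = 4.839×10⁻⁴ mol.
Product: Φ × n_abs = 0.711 × 4.839×10⁻⁴ = 3.441×10⁻⁴ mol.
As a count: 3.441×10⁻⁴ × 6.022×10²³ = 2.1×10²⁰.

2.1×10²⁰ initiating radicals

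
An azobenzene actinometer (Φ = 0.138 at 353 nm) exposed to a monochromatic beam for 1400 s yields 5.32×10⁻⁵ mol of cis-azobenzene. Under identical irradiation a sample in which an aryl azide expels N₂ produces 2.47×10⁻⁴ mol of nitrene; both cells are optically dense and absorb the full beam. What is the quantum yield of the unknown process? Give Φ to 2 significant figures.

Photons absorbed by the actinometer: 5.32×10⁻⁵ / 0.138 = 3.855×10⁻⁴ mol.
Φ(unknown) = 2.47×10⁻⁴ / 3.855×10⁻⁴ = 0.64.

Φ = 0.64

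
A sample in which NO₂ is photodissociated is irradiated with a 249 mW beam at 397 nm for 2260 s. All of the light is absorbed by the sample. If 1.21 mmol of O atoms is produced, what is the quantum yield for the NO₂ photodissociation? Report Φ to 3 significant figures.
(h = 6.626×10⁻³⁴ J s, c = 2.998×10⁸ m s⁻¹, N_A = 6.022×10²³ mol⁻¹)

Φ = 0.648

Product: 1.21 mmol = 0.00121 mol.
Photon energy at 397 nm: hc/λ = (6.626×10⁻³⁴)(2.998×10⁸)/(397×10⁻⁹) = 5.004×10⁻¹⁹ J.
Energy delivered: (249 mW)(2260 s) = 562.7 J.
Photons incident: 562.7 / 5.004×10⁻¹⁹ = 1.125×10²¹, i.e. 1.125×10²¹/6.022×10²³ = 0.001868 mol.
Φ = 0.00121 mol / 0.001868 mol photons = 0.648.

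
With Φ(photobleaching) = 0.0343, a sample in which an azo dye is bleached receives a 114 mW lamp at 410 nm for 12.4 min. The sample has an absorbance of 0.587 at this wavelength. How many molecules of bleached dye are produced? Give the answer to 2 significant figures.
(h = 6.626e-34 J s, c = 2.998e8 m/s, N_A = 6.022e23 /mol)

4.5e18 molecules

Photon energy at 410 nm: hc/λ = (6.626e-34)(2.998e8)/(410e-9) = 4.845e-19 J.
Energy delivered: (114 mW)(744 s) = 84.82 J.
Photons incident: 84.82 / 4.845e-19 = 1.751e20, i.e. 1.751e20/6.022e23 = 2.908e-4 mol.
Fraction absorbed: 1 − 10^(−0.587) = 0.7412.
Photons absorbed: 0.7412 × 2.908e-4 = 2.155e-4 mol.
Product: Φ × n_abs = 0.0343 × 2.155e-4 = 7.392e-6 mol.
As a count: 7.392e-6 × 6.022e23 = 4.5e18.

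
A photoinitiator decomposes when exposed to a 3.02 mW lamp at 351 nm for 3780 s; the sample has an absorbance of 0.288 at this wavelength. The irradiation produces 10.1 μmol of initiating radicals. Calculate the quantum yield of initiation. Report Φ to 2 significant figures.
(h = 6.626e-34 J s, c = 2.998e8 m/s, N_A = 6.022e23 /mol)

Product: 10.1 μmol = 1.01e-5 mol.
Photon energy at 351 nm: hc/λ = (6.626e-34)(2.998e8)/(351e-9) = 5.659e-19 J.
Energy delivered: (3.02 mW)(3780 s) = 11.42 J.
Photons incident: 11.42 / 5.659e-19 = 2.018e19, i.e. 2.018e19/6.022e23 = 3.351e-5 mol.
Fraction absorbed: 1 − 10^(−0.288) = 0.4848.
Photons absorbed: 0.4848 × 3.351e-5 = 1.625e-5 mol.
Φ = 1.01e-5 mol / 1.625e-5 mol photons = 0.62.

Φ = 0.62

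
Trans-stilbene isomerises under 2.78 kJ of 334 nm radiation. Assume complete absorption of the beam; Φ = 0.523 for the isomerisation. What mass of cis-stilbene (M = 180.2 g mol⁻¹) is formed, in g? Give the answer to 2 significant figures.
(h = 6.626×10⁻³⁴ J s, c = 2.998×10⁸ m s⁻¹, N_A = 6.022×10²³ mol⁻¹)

Photon energy at 334 nm: hc/λ = (6.626×10⁻³⁴)(2.998×10⁸)/(334×10⁻⁹) = 5.948×10⁻¹⁹ J.
Incident energy: 2.78 kJ = 2780 J.
Photons incident: 2780 / 5.948×10⁻¹⁹ = 4.674×10²¹, i.e. 4.674×10²¹/6.022×10²³ = 0.007762 mol.
Product: Φ × n_abs = 0.523 × 0.007762 = 0.004060 mol.
Mass: 0.004060 × 180.2 = 0.7316 g = 0.73 g.

0.73 g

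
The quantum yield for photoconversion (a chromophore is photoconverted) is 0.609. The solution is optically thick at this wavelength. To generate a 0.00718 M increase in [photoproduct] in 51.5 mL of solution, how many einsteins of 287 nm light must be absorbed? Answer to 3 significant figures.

Product: (0.00718 M)(0.0515 L) = 3.698×10⁻⁴ mol.
Photons that must be absorbed: 3.698×10⁻⁴ / 0.609 = 6.072×10⁻⁴ mol.

6.07×10⁻⁴ einstein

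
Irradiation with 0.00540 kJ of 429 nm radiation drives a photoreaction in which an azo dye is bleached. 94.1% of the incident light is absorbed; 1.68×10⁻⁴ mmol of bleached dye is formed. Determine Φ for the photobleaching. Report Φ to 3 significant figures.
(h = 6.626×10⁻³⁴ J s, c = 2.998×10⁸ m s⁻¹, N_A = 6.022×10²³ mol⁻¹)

Product: 1.68×10⁻⁴ mmol = 1.68×10⁻⁷ mol.
Photon energy at 429 nm: hc/λ = (6.626×10⁻³⁴)(2.998×10⁸)/(429×10⁻⁹) = 4.630×10⁻¹⁹ J.
Incident energy: 0.00540 kJ = 5.40 J.
Photons incident: 5.40 / 4.630×10⁻¹⁹ = 1.166×10¹⁹, i.e. 1.166×10¹⁹/6.022×10²³ = 1.936×10⁻⁵ mol.
Photons absorbed: 0.941 × 1.936×10⁻⁵ = 1.822×10⁻⁵ mol.
Φ = 1.68×10⁻⁷ mol / 1.822×10⁻⁵ mol photons = 0.00922.

Φ = 0.00922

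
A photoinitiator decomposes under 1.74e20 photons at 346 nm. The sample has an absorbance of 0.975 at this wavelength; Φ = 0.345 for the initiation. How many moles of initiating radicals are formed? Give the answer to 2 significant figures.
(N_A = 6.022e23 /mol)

8.9e-5 mol

Moles of photons: 1.74e20 / 6.022e23 = 2.889e-4 mol.
Fraction absorbed: 1 − 10^(−0.975) = 0.8941.
Photons absorbed: 0.8941 × 2.889e-4 = 2.583e-4 mol.
Product: Φ × n_abs = 0.345 × 2.583e-4 = 8.911e-5 mol.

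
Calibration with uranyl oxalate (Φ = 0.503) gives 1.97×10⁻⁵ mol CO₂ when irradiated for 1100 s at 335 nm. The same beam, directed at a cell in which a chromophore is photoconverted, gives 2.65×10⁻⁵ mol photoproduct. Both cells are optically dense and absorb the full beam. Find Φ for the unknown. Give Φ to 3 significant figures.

Photons absorbed by the actinometer: 1.97×10⁻⁵ / 0.503 = 3.917×10⁻⁵ mol.
Φ(unknown) = 2.65×10⁻⁵ / 3.917×10⁻⁵ = 0.677.

Φ = 0.677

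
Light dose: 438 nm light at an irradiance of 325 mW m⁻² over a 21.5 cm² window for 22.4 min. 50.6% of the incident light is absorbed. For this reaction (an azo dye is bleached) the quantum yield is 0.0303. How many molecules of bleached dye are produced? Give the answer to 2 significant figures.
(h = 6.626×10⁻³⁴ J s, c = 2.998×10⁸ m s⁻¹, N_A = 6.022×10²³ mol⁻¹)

Photon energy at 438 nm: hc/λ = (6.626×10⁻³⁴)(2.998×10⁸)/(438×10⁻⁹) = 4.535×10⁻¹⁹ J.
Energy delivered: (325 mW m⁻²)(21.5×10⁻⁴ m²)(1344 s) = 0.9391 J.
Photons incident: 0.9391 / 4.535×10⁻¹⁹ = 2.071×10¹⁸, i.e. 2.071×10¹⁸/6.022×10²³ = 3.439×10⁻⁶ mol.
Photons absorbed: 0.506 × 3.439×10⁻⁶ = 1.740×10⁻⁶ mol.
Product: Φ × n_abs = 0.0303 × 1.740×10⁻⁶ = 5.272×10⁻⁸ mol.
As a count: 5.272×10⁻⁸ × 6.022×10²³ = 3.2×10¹⁶.

3.2×10¹⁶ molecules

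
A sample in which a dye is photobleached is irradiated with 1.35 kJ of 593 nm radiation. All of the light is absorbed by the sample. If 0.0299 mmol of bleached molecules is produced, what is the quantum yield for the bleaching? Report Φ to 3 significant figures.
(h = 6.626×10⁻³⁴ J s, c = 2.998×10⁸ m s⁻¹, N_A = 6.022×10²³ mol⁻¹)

Product: 0.0299 mmol = 2.99×10⁻⁵ mol.
Photon energy at 593 nm: hc/λ = (6.626×10⁻³⁴)(2.998×10⁸)/(593×10⁻⁹) = 3.350×10⁻¹⁹ J.
Incident energy: 1.35 kJ = 1350 J.
Photons incident: 1350 / 3.350×10⁻¹⁹ = 4.030×10²¹, i.e. 4.030×10²¹/6.022×10²³ = 0.006692 mol.
Φ = 2.99×10⁻⁵ mol / 0.006692 mol photons = 0.00447.

Φ = 0.00447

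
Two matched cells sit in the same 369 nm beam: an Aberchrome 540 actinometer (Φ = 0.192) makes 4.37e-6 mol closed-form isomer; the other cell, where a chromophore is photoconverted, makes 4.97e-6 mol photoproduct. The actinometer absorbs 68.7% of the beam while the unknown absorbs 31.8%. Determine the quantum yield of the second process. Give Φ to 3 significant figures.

Photons absorbed by the actinometer: 4.37e-6 / 0.192 = 2.276e-5 mol.
Incident flux: 2.276e-5 / 0.687 = 3.313e-5 einstein.
Absorbed by unknown: 0.318 × 3.313e-5 = 1.054e-5 mol.
Φ(unknown) = 4.97e-6 / 1.054e-5 = 0.472.

Φ = 0.472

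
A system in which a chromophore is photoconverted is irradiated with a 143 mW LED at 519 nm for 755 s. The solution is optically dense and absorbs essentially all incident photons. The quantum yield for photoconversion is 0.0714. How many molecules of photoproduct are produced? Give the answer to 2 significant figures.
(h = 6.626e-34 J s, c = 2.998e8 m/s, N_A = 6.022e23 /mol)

2.0e19 molecules

Photon energy at 519 nm: hc/λ = (6.626e-34)(2.998e8)/(519e-9) = 3.828e-19 J.
Energy delivered: (143 mW)(755 s) = 108.0 J.
Photons incident: 108.0 / 3.828e-19 = 2.821e20, i.e. 2.821e20/6.022e23 = 4.684e-4 mol.
Product: Φ × n_abs = 0.0714 × 4.684e-4 = 3.344e-5 mol.
As a count: 3.344e-5 × 6.022e23 = 2.0e19.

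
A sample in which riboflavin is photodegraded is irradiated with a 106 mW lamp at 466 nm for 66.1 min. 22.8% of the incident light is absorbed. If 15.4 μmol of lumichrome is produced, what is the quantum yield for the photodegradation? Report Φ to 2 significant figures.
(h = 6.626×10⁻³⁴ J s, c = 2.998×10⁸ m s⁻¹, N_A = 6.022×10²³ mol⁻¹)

Φ = 0.041

Product: 15.4 μmol = 1.54×10⁻⁵ mol.
Photon energy at 466 nm: hc/λ = (6.626×10⁻³⁴)(2.998×10⁸)/(466×10⁻⁹) = 4.263×10⁻¹⁹ J.
Energy delivered: (106 mW)(3966 s) = 420.4 J.
Photons incident: 420.4 / 4.263×10⁻¹⁹ = 9.862×10²⁰, i.e. 9.862×10²⁰/6.022×10²³ = 0.001638 mol.
Photons absorbed: 0.228 × 0.001638 = 3.735×10⁻⁴ mol.
Φ = 1.54×10⁻⁵ mol / 3.735×10⁻⁴ mol photons = 0.041.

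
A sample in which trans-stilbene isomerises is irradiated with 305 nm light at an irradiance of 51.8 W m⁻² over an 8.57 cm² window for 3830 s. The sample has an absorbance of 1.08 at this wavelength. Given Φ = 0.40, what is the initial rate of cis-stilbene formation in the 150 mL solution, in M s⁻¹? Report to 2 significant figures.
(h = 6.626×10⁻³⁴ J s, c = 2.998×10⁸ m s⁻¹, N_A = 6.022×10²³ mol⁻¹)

Photon energy at 305 nm: hc/λ = (6.626×10⁻³⁴)(2.998×10⁸)/(305×10⁻⁹) = 6.513×10⁻¹⁹ J.
Energy delivered: (51.8 W m⁻²)(8.57×10⁻⁴ m²)(3830 s) = 170.0 J.
Photons incident: 170.0 / 6.513×10⁻¹⁹ = 2.610×10²⁰, i.e. 2.610×10²⁰/6.022×10²³ = 4.334×10⁻⁴ mol.
Fraction absorbed: 1 − 10^(−1.08) = 0.9168.
Photons absorbed: 0.9168 × 4.334×10⁻⁴ = 3.973×10⁻⁴ mol.
Product formed: 0.40 × 3.973×10⁻⁴ = 1.589×10⁻⁴ mol.
Rate: 1.589×10⁻⁴ mol / (3830 s × 0.15 L) = 2.8×10⁻⁷ M s⁻¹.

2.8×10⁻⁷ M s⁻¹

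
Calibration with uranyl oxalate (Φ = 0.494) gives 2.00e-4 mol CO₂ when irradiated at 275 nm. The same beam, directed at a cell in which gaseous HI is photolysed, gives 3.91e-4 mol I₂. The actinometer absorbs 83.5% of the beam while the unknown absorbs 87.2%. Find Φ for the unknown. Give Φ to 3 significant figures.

Photons absorbed by the actinometer: 2.00e-4 / 0.494 = 4.049e-4 mol.
Incident flux: 4.049e-4 / 0.835 = 4.849e-4 einstein.
Absorbed by unknown: 0.872 × 4.849e-4 = 4.228e-4 mol.
Φ(unknown) = 3.91e-4 / 4.228e-4 = 0.925.

Φ = 0.925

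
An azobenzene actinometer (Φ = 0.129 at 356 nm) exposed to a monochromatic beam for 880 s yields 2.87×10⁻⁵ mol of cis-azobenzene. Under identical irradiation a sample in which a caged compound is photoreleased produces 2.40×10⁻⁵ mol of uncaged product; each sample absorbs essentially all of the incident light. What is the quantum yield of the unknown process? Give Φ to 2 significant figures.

Photons absorbed by the actinometer: 2.87×10⁻⁵ / 0.129 = 2.225×10⁻⁴ mol.
Φ(unknown) = 2.40×10⁻⁵ / 2.225×10⁻⁴ = 0.11.

Φ = 0.11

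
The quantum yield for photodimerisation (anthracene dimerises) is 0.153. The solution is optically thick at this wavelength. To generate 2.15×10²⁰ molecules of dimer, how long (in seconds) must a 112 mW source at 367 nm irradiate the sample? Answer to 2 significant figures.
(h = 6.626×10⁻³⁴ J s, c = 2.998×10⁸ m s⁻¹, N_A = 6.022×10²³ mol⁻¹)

t ≈ 6800 s

Product: 2.15×10²⁰ / 6.022×10²³ = 3.570×10⁻⁴ mol.
Photons that must be absorbed: 3.570×10⁻⁴ / 0.153 = 0.002333 mol.
Photon energy: hc/λ = 5.413×10⁻¹⁹ J; per mole, 3.260×10⁵ J mol⁻¹.
Energy required: 0.002333 × 3.260×10⁵ = 760.6 J.
Time: 760.6 J / 0.112 W = 6800 s.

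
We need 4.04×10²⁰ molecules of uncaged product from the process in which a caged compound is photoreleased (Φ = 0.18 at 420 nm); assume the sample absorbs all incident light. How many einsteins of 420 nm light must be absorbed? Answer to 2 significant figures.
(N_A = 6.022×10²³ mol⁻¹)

Product: 4.04×10²⁰ / 6.022×10²³ = 6.709×10⁻⁴ mol.
Photons that must be absorbed: 6.709×10⁻⁴ / 0.18 = 0.003727 mol.

0.0037 einstein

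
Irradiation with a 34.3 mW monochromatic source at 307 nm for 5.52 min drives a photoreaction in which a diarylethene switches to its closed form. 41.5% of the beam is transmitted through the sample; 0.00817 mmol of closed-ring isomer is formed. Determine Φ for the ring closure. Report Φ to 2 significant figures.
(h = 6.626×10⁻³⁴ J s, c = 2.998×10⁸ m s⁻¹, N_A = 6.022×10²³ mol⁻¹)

Φ = 0.48

Product: 0.00817 mmol = 8.17×10⁻⁶ mol.
Photon energy at 307 nm: hc/λ = (6.626×10⁻³⁴)(2.998×10⁸)/(307×10⁻⁹) = 6.471×10⁻¹⁹ J.
Energy delivered: (34.3 mW)(331.2 s) = 11.36 J.
Photons incident: 11.36 / 6.471×10⁻¹⁹ = 1.756×10¹⁹, i.e. 1.756×10¹⁹/6.022×10²³ = 2.916×10⁻⁵ mol.
Fraction absorbed: 1 − 41.5/100 = 0.5850.
Photons absorbed: 0.5850 × 2.916×10⁻⁵ = 1.706×10⁻⁵ mol.
Φ = 8.17×10⁻⁶ mol / 1.706×10⁻⁵ mol photons = 0.48.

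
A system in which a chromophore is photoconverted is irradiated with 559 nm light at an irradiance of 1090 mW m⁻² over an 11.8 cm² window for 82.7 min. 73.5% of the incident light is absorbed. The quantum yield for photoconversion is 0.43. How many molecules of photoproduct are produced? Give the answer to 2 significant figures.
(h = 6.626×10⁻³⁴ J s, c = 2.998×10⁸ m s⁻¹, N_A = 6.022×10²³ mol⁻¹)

Photon energy at 559 nm: hc/λ = (6.626×10⁻³⁴)(2.998×10⁸)/(559×10⁻⁹) = 3.554×10⁻¹⁹ J.
Energy delivered: (1090 mW m⁻²)(11.8×10⁻⁴ m²)(4962 s) = 6.382 J.
Photons incident: 6.382 / 3.554×10⁻¹⁹ = 1.796×10¹⁹, i.e. 1.796×10¹⁹/6.022×10²³ = 2.982×10⁻⁵ mol.
Photons absorbed: 0.735 × 2.982×10⁻⁵ = 2.192×10⁻⁵ mol.
Product: Φ × n_abs = 0.43 × 2.192×10⁻⁵ = 9.426×10⁻⁶ mol.
As a count: 9.426×10⁻⁶ × 6.022×10²³ = 5.7×10¹⁸.

5.7×10¹⁸ molecules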